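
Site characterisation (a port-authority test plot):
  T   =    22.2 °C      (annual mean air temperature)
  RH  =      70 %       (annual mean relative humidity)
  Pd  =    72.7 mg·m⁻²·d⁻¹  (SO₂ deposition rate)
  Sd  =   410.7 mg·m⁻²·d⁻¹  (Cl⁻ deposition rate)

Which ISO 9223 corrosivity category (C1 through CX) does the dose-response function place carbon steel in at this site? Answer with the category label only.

carbon steel: T>10 °C ⇒ hinge -0.054·(22.2−10) = -0.6588
  sulphur-dioxide contribution → 34.5 μm/a
  chloride contribution → 104.2 μm/a
  ⇒ r_corr(carbon steel) = 138.7 μm/a
ISO 9223 Table 2 (carbon steel): 80 < 139 ≤ 200 μm/a ⇒ C5

C5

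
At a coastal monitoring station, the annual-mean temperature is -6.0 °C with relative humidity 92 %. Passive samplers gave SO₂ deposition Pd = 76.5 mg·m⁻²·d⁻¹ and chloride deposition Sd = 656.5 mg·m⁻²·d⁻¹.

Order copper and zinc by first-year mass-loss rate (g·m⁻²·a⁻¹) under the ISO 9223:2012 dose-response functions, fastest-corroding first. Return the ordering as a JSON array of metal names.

["zinc", "copper"]

copper: f(T) = +0.126·(T−10) [T≤10 °C] = -2.0160
  SO₂ term: 0.0053·76.5^0.26·exp(0.059·92-2.0160) = 0.4964
  Cl⁻ term: 0.01025·656.5^0.27·exp(0.036·92+0.049·-6.0) = 1.208
  r_corr = 0.4964 + 1.208 = 1.704 μm/a
  mass loss = 1.704 μm/a × 8.96 g/cm³ = 15.27 g·m⁻²·a⁻¹
zinc: T≤10 °C ⇒ hinge +0.038·(-6.0−10) = -0.6080
  Pd branch = 0.0129·Pd^0.44·e^(0.046·RH+f) = 3.26 μm/a
  Cl⁻ term: 0.0175·656.5^0.57·exp(0.008·92+0.085·-6.0) = 0.8851
  r_corr = 3.26 + 0.8851 = 4.146 μm/a
  mass loss = 4.146 μm/a × 7.14 g/cm³ = 29.6 g·m⁻²·a⁻¹
Ordering by g·m⁻²·a⁻¹: zinc (29.6) > copper (15.3)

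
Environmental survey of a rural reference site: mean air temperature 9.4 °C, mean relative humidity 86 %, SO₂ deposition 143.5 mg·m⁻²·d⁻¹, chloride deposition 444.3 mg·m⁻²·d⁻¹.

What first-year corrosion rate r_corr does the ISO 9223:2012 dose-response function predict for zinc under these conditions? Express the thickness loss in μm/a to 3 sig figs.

zinc: f(T) = +0.038·(T−10) [T≤10 °C] = -0.0228
  sulphur-dioxide contribution → 5.858 μm/a
  chloride contribution → 2.5 μm/a
  total first-year rate 8.359 μm/a

r_corr = 8.36 μm/a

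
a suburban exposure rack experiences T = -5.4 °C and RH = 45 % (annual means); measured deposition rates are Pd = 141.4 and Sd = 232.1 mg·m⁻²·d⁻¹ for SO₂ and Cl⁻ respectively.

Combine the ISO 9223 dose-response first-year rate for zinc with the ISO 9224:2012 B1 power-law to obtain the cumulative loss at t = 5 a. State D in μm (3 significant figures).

D(5) = 3.17 μm

zinc: T≤10 °C ⇒ hinge +0.038·(-5.4−10) = -0.5852
  sulphur-dioxide contribution → 0.5031 μm/a
  chloride contribution → 0.3536 μm/a
  total first-year rate 0.8566 μm/a
Power-law: D(5) = r_corr · 5^0.813
  D(5) = 0.8566 × 5^0.813 = 0.8566 × 3.701 = 3.17 μm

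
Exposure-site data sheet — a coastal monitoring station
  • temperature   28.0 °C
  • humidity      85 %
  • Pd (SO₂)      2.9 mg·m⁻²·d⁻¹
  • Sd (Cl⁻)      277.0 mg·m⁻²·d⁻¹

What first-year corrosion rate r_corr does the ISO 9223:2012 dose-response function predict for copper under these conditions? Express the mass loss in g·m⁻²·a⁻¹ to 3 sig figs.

r_corr = 37.5 g·m⁻²·a⁻¹

copper: T>10 °C ⇒ hinge -0.080·(28.0−10) = -1.4400
  SO₂ term: 0.0053·2.9^0.26·exp(0.059·85-1.4400) = 0.2495
  Sd branch = 0.01025·Sd^0.27·e^(0.036·RH+0.049·T) = 3.935 μm/a
  sum: 0.2495 + 3.935 → r_corr = 4.185 μm/a
Convert to mass loss: 4.185 μm/a × 8.96 g/cm³ = 37.5 g·m⁻²·a⁻¹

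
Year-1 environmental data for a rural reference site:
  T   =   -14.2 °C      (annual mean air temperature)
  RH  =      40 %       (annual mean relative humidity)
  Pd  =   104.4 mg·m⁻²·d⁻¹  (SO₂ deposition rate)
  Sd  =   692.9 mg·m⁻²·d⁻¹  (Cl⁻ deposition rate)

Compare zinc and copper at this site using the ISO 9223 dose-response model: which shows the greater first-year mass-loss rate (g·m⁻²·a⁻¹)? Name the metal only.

zinc: f(T) = +0.038·(T−10) [T≤10 °C] = -0.9196
  sulphur-dioxide contribution → 0.2503 μm/a
  chloride contribution → 0.2999 μm/a
  total first-year rate 0.5503 μm/a
  mass loss = 0.5503 μm/a × 7.14 g/cm³ = 3.929 g·m⁻²·a⁻¹
copper: T≤10 °C ⇒ hinge +0.126·(-14.2−10) = -3.0492
  sulphur-dioxide contribution → 0.008909 μm/a
  chloride contribution → 0.1262 μm/a
  total first-year rate 0.1351 μm/a
  mass loss = 0.1351 μm/a × 8.96 g/cm³ = 1.21 g·m⁻²·a⁻¹
Ordering by g·m⁻²·a⁻¹: zinc (3.93) > copper (1.21)

zinc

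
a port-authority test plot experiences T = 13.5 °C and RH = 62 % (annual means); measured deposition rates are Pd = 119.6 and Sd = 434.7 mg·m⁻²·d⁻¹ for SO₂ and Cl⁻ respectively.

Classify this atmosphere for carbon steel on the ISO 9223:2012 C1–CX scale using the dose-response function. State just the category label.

carbon steel: temperature factor f = -0.054·(3.5) = -0.1890
  Pd branch = 1.77·Pd^0.52·e^(0.02·RH+f) = 60.93 μm/a
  Sd branch = 0.102·Sd^0.62·e^(0.033·RH+0.04·T) = 58.53 μm/a
  r_corr = 60.93 + 58.53 = 119.5 μm/a
Category bounds: 80…200 μm/a bracket r_corr ⇒ C5

C5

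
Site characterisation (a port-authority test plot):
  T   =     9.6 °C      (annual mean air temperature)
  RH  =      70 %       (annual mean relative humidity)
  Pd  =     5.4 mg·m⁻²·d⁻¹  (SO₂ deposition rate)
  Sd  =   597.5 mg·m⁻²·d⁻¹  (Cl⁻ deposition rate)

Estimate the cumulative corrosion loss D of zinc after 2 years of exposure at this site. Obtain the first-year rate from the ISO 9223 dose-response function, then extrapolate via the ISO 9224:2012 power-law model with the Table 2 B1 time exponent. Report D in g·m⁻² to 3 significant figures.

D(2) = 41.6 g·m⁻²

zinc: f(T) = +0.038·(T−10) [T≤10 °C] = -0.0152
  Pd branch = 0.0129·Pd^0.44·e^(0.046·RH+f) = 0.6678 μm/a
  Sd branch = 0.0175·Sd^0.57·e^(0.008·RH+0.085·T) = 2.649 μm/a
  sum: 0.6678 + 2.649 → r_corr = 3.317 μm/a
Power-law: D(2) = r_corr · 2^0.813
  D(2) = 3.317 × 2^0.813 = 3.317 × 1.757 = 5.828 μm
  Mass loss = 5.828 μm × 7.14 g/cm³ = 41.61 g·m⁻²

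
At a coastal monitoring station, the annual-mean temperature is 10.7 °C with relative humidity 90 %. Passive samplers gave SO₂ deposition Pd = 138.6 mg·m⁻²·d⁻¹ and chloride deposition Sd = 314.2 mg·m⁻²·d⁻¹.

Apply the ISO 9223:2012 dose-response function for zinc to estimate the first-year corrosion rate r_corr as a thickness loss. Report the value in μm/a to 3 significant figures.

zinc: f(T) = -0.071·(T−10) [T>10 °C] = -0.0497
  Pd branch = 0.0129·Pd^0.44·e^(0.046·RH+f) = 6.751 μm/a
  Sd branch = 0.0175·Sd^0.57·e^(0.008·RH+0.085·T) = 2.367 μm/a
  r_corr = 6.751 + 2.367 = 9.117 μm/a

r_corr = 9.12 μm/a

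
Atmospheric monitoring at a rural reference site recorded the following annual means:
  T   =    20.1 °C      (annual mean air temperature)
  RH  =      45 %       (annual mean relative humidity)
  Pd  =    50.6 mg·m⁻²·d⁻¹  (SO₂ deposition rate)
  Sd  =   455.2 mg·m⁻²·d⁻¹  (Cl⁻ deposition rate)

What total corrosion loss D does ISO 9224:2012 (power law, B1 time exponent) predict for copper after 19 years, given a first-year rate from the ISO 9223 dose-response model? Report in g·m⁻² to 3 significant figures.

D(19) = 52.2 g·m⁻²

copper: T>10 °C ⇒ hinge -0.080·(20.1−10) = -0.8080
  SO₂ term: 0.0053·50.6^0.26·exp(0.059·45-0.8080) = 0.09322
  Sd branch = 0.01025·Sd^0.27·e^(0.036·RH+0.049·T) = 0.724 μm/a
  r_corr = 0.09322 + 0.724 = 0.8172 μm/a
ISO 9224: D(t) = r_corr · t^b with b = 0.667 (copper, B1)
  D(19) = 0.8172 × 19^0.667 = 0.8172 × 7.127 = 5.825 μm
  Mass loss = 5.825 μm × 8.96 g/cm³ = 52.19 g·m⁻²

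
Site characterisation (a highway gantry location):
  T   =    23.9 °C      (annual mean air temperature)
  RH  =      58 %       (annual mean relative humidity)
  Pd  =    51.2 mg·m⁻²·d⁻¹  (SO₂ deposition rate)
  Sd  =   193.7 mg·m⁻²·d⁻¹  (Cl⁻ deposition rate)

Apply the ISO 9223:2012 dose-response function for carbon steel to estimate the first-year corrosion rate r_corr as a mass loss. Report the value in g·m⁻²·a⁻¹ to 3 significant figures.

r_corr = 532 g·m⁻²·a⁻¹

carbon steel: temperature factor f = -0.054·(13.9) = -0.7506
  SO₂ term: 1.77·51.2^0.52·exp(0.02·58-0.7506) = 20.63
  Sd branch = 0.102·Sd^0.62·e^(0.033·RH+0.04·T) = 47.1 μm/a
  r_corr = 20.63 + 47.1 = 67.74 μm/a
Convert to mass loss: 67.74 μm/a × 7.85 g/cm³ = 531.7 g·m⁻²·a⁻¹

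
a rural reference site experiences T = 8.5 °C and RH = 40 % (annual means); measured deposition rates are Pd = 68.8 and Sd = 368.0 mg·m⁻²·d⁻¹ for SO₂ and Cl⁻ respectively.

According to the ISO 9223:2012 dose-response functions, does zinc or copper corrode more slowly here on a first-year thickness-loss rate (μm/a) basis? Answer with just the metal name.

zinc: temperature factor f = +0.038·(-1.5) = -0.0570
  SO₂ term: 0.0129·68.8^0.44·exp(0.046·40-0.0570) = 0.4937
  Cl⁻ term: 0.0175·368.0^0.57·exp(0.008·40+0.085·8.5) = 1.44
  sum: 0.4937 + 1.44 → r_corr = 1.934 μm/a
copper: f(T) = +0.126·(T−10) [T≤10 °C] = -0.1890
  Pd branch = 0.0053·Pd^0.26·e^(0.059·RH+f) = 0.1396 μm/a
  Sd branch = 0.01025·Sd^0.27·e^(0.036·RH+0.049·T) = 0.3234 μm/a
  r_corr = 0.1396 + 0.3234 = 0.463 μm/a
Ordering by μm/a: zinc (1.93) > copper (0.463)

copper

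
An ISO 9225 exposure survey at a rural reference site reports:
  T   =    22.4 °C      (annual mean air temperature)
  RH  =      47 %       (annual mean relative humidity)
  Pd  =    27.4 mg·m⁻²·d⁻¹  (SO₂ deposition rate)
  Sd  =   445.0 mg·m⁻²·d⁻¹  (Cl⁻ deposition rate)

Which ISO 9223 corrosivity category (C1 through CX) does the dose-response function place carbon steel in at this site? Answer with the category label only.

C4

carbon steel: f(T) = -0.054·(T−10) [T>10 °C] = -0.6696
  sulphur-dioxide contribution → 12.97 μm/a
  chloride contribution → 51.68 μm/a
  total first-year rate 64.65 μm/a
64.7 μm/a falls in (50, 80] for carbon steel → category C4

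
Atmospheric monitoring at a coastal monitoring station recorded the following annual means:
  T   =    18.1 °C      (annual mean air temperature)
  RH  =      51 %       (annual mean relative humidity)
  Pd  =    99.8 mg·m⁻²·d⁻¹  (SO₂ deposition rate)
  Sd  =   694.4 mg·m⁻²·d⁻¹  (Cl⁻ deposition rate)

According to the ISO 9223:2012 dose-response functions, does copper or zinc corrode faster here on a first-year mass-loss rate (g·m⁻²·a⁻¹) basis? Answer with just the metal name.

copper: T>10 °C ⇒ hinge -0.080·(18.1−10) = -0.6480
  SO₂ term: 0.0053·99.8^0.26·exp(0.059·51-0.6480) = 0.186
  Sd branch = 0.01025·Sd^0.27·e^(0.036·RH+0.049·T) = 0.9131 μm/a
  sum: 0.186 + 0.9131 → r_corr = 1.099 μm/a
  mass loss = 1.099 μm/a × 8.96 g/cm³ = 9.847 g·m⁻²·a⁻¹
zinc: T>10 °C ⇒ hinge -0.071·(18.1−10) = -0.5751
  SO₂ term: 0.0129·99.8^0.44·exp(0.046·51-0.5751) = 0.5745
  Sd branch = 0.0175·Sd^0.57·e^(0.008·RH+0.085·T) = 5.106 μm/a
  r_corr = 0.5745 + 5.106 = 5.681 μm/a
  mass loss = 5.681 μm/a × 7.14 g/cm³ = 40.56 g·m⁻²·a⁻¹
Ordering by g·m⁻²·a⁻¹: zinc (40.6) > copper (9.85)

zinc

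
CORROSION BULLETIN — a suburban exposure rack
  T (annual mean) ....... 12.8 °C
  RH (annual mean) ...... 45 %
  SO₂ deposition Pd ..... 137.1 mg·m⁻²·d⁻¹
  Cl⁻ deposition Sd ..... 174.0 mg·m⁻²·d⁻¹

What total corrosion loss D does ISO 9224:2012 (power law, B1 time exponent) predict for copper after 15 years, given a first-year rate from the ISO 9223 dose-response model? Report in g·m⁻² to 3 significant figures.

D(15) = 33.1 g·m⁻²

copper: temperature factor f = -0.080·(2.8) = -0.2240
  sulphur-dioxide contribution → 0.2166 μm/a
  chloride contribution → 0.3905 μm/a
  ⇒ r_corr(copper) = 0.6071 μm/a
Long-term exponent b (ISO 9224 Table 2, B1) = 0.667
  D(15) = 0.6071 × 15^0.667 = 0.6071 × 6.088 = 3.696 μm
  Mass loss = 3.696 μm × 8.96 g/cm³ = 33.12 g·m⁻²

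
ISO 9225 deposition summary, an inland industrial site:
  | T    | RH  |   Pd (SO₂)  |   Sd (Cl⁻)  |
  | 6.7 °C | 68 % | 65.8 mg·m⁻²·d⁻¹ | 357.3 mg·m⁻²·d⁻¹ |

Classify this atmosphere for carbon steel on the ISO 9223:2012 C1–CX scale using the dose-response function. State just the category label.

carbon steel: f(T) = +0.150·(T−10) [T≤10 °C] = -0.4950
  SO₂ term: 1.77·65.8^0.52·exp(0.02·68-0.4950) = 37.08
  Cl⁻ term: 0.102·357.3^0.62·exp(0.033·68+0.04·6.7) = 48.13
  sum: 37.08 + 48.13 → r_corr = 85.21 μm/a
85.2 μm/a falls in (80, 200] for carbon steel → category C5

C5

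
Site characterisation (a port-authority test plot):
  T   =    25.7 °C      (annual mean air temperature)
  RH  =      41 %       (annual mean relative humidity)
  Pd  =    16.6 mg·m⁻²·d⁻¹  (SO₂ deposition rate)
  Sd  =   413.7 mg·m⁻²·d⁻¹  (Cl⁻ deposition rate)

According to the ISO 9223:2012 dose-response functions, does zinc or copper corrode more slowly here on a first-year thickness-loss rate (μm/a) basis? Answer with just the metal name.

copper

zinc: temperature factor f = -0.071·(15.7) = -1.1147
  sulphur-dioxide contribution → 0.09603 μm/a
  chloride contribution → 6.694 μm/a
  ⇒ r_corr(zinc) = 6.79 μm/a
copper: T>10 °C ⇒ hinge -0.080·(25.7−10) = -1.2560
  sulphur-dioxide contribution → 0.0352 μm/a
  chloride contribution → 0.8038 μm/a
  ⇒ r_corr(copper) = 0.839 μm/a
Ordering by μm/a: zinc (6.79) > copper (0.839)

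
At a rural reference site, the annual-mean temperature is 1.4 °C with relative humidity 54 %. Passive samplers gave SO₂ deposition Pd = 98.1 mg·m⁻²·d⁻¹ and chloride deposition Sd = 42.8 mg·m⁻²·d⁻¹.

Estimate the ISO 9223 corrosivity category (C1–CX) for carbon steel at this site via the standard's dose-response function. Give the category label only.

carbon steel: T≤10 °C ⇒ hinge +0.150·(1.4−10) = -1.2900
  Pd branch = 1.77·Pd^0.52·e^(0.02·RH+f) = 15.58 μm/a
  Sd branch = 0.102·Sd^0.62·e^(0.033·RH+0.04·T) = 6.582 μm/a
  r_corr = 15.58 + 6.582 = 22.16 μm/a
ISO 9223 Table 2 (carbon steel): 1.3 < 22.2 ≤ 25 μm/a ⇒ C2

C2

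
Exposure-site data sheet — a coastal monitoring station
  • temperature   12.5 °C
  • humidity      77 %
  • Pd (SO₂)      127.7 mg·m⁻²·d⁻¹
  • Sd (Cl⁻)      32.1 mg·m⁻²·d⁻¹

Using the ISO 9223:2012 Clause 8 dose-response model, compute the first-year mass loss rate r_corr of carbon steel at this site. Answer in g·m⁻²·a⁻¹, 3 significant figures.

r_corr = 849 g·m⁻²·a⁻¹

carbon steel: T>10 °C ⇒ hinge -0.054·(12.5−10) = -0.1350
  sulphur-dioxide contribution → 89.82 μm/a
  chloride contribution → 18.34 μm/a
  ⇒ r_corr(carbon steel) = 108.2 μm/a
Convert to mass loss: 108.2 μm/a × 7.85 g/cm³ = 849 g·m⁻²·a⁻¹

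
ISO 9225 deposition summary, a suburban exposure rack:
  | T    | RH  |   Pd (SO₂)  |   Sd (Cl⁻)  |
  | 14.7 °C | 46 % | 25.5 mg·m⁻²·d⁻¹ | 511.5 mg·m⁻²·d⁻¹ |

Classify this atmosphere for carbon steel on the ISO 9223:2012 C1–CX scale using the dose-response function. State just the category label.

carbon steel: T>10 °C ⇒ hinge -0.054·(14.7−10) = -0.2538
  Pd branch = 1.77·Pd^0.52·e^(0.02·RH+f) = 18.57 μm/a
  Cl⁻ term: 0.102·511.5^0.62·exp(0.033·46+0.04·14.7) = 40.06
  r_corr = 18.57 + 40.06 = 58.63 μm/a
Category bounds: 50…80 μm/a bracket r_corr ⇒ C4

C4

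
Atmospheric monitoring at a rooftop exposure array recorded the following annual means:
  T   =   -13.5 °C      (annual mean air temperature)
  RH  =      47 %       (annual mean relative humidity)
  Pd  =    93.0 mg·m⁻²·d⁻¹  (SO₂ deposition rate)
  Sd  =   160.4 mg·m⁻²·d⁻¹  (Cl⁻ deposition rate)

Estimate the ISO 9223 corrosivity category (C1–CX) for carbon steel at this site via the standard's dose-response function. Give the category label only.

carbon steel: T≤10 °C ⇒ hinge +0.150·(-13.5−10) = -3.5250
  Pd branch = 1.77·Pd^0.52·e^(0.02·RH+f) = 1.409 μm/a
  Cl⁻ term: 0.102·160.4^0.62·exp(0.033·47+0.04·-13.5) = 6.53
  r_corr = 1.409 + 6.53 = 7.939 μm/a
7.94 μm/a falls in (1.3, 25] for carbon steel → category C2

C2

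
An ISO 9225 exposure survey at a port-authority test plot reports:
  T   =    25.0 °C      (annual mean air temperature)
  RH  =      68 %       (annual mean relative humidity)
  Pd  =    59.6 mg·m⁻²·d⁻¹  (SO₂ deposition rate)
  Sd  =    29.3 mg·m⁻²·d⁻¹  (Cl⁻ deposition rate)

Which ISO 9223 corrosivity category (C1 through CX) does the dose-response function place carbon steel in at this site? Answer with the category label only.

C3

carbon steel: temperature factor f = -0.054·(15.0) = -0.8100
  sulphur-dioxide contribution → 25.7 μm/a
  chloride contribution → 21.23 μm/a
  total first-year rate 46.93 μm/a
ISO 9223 Table 2 (carbon steel): 25 < 46.9 ≤ 50 μm/a ⇒ C3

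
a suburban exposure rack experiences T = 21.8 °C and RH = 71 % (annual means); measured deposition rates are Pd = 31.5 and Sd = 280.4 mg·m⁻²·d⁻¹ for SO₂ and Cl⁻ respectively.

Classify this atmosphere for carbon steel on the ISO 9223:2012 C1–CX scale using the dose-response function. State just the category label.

carbon steel: f(T) = -0.054·(T−10) [T>10 °C] = -0.6372
  Pd branch = 1.77·Pd^0.52·e^(0.02·RH+f) = 23.28 μm/a
  Cl⁻ term: 0.102·280.4^0.62·exp(0.033·71+0.04·21.8) = 83.65
  r_corr = 23.28 + 83.65 = 106.9 μm/a
107 μm/a falls in (80, 200] for carbon steel → category C5

C5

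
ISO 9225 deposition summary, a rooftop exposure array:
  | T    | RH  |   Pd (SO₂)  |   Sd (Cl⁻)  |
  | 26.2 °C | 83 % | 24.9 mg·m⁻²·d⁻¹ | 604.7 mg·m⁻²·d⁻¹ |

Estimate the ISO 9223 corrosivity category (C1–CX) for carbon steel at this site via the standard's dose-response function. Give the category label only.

carbon steel: T>10 °C ⇒ hinge -0.054·(26.2−10) = -0.8748
  sulphur-dioxide contribution → 20.65 μm/a
  chloride contribution → 238.7 μm/a
  ⇒ r_corr(carbon steel) = 259.3 μm/a
259 μm/a falls in (200, 700] for carbon steel → category CX

CX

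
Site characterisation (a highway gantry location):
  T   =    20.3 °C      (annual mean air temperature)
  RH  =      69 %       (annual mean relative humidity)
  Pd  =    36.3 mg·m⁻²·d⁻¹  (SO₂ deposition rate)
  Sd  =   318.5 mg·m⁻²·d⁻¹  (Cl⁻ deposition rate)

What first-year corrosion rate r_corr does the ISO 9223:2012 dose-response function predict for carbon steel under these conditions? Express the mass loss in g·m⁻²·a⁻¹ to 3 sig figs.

r_corr = 832 g·m⁻²·a⁻¹

carbon steel: temperature factor f = -0.054·(10.3) = -0.5562
  SO₂ term: 1.77·36.3^0.52·exp(0.02·69-0.5562) = 26.12
  Sd branch = 0.102·Sd^0.62·e^(0.033·RH+0.04·T) = 79.81 μm/a
  sum: 26.12 + 79.81 → r_corr = 105.9 μm/a
Convert to mass loss: 105.9 μm/a × 7.85 g/cm³ = 831.5 g·m⁻²·a⁻¹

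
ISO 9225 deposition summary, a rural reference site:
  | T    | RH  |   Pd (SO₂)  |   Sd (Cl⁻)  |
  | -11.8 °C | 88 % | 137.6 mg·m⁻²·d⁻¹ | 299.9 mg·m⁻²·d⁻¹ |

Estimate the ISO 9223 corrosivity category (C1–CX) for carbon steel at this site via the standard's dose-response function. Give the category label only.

C3

carbon steel: T≤10 °C ⇒ hinge +0.150·(-11.8−10) = -3.2700
  Pd branch = 1.77·Pd^0.52·e^(0.02·RH+f) = 5.061 μm/a
  Cl⁻ term: 0.102·299.9^0.62·exp(0.033·88+0.04·-11.8) = 39.86
  r_corr = 5.061 + 39.86 = 44.92 μm/a
Category bounds: 25…50 μm/a bracket r_corr ⇒ C3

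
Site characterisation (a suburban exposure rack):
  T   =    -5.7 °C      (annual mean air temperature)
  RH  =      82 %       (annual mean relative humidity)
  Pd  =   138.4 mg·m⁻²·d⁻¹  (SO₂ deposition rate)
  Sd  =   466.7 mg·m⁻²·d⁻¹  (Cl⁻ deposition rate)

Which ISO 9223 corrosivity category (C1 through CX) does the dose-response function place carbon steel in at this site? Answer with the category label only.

carbon steel: T≤10 °C ⇒ hinge +0.150·(-5.7−10) = -2.3550
  Pd branch = 1.77·Pd^0.52·e^(0.02·RH+f) = 11.24 μm/a
  Sd branch = 0.102·Sd^0.62·e^(0.033·RH+0.04·T) = 54.9 μm/a
  r_corr = 11.24 + 54.9 = 66.14 μm/a
Category bounds: 50…80 μm/a bracket r_corr ⇒ C4

C4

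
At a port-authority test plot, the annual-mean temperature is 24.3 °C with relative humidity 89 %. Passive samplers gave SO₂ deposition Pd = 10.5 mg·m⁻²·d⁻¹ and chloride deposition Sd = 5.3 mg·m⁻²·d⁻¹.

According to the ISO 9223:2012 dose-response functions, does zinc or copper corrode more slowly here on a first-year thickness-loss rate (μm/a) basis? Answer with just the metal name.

zinc: f(T) = -0.071·(T−10) [T>10 °C] = -1.0153
  SO₂ term: 0.0129·10.5^0.44·exp(0.046·89-1.0153) = 0.7888
  Sd branch = 0.0175·Sd^0.57·e^(0.008·RH+0.085·T) = 0.728 μm/a
  sum: 0.7888 + 0.728 → r_corr = 1.517 μm/a
copper: T>10 °C ⇒ hinge -0.080·(24.3−10) = -1.1440
  SO₂ term: 0.0053·10.5^0.26·exp(0.059·89-1.1440) = 0.5935
  Cl⁻ term: 0.01025·5.3^0.27·exp(0.036·89+0.049·24.3) = 1.303
  r_corr = 0.5935 + 1.303 = 1.896 μm/a
Ordering by μm/a: copper (1.9) > zinc (1.52)

zinc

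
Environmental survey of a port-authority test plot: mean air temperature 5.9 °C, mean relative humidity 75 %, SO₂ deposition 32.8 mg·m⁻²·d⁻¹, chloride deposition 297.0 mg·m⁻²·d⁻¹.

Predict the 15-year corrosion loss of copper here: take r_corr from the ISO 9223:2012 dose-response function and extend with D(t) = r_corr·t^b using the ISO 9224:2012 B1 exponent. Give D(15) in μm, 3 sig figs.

D(15) = 9.75 μm

copper: T≤10 °C ⇒ hinge +0.126·(5.9−10) = -0.5166
  sulphur-dioxide contribution → 0.6543 μm/a
  chloride contribution → 0.9474 μm/a
  total first-year rate 1.602 μm/a
ISO 9224: D(t) = r_corr · t^b with b = 0.667 (copper, B1)
  D(15) = 1.602 × 15^0.667 = 1.602 × 6.088 = 9.751 μm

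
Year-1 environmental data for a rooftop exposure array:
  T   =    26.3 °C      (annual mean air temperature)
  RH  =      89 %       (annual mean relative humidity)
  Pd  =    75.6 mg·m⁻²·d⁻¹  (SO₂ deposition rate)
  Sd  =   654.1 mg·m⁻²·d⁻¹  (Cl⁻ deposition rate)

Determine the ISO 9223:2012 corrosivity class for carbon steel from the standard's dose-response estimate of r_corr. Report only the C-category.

CX

carbon steel: T>10 °C ⇒ hinge -0.054·(26.3−10) = -0.8802
  Pd branch = 1.77·Pd^0.52·e^(0.02·RH+f) = 41.27 μm/a
  Cl⁻ term: 0.102·654.1^0.62·exp(0.033·89+0.04·26.3) = 306.7
  r_corr = 41.27 + 306.7 = 348 μm/a
348 μm/a falls in (200, 700] for carbon steel → category CX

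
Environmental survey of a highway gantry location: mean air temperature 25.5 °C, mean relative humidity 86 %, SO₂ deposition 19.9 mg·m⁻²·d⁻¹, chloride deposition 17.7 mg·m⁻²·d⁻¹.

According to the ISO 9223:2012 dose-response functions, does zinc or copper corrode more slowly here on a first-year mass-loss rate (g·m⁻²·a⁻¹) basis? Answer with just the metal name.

zinc: temperature factor f = -0.071·(15.5) = -1.1005
  Pd branch = 0.0129·Pd^0.44·e^(0.046·RH+f) = 0.836 μm/a
  Sd branch = 0.0175·Sd^0.57·e^(0.008·RH+0.085·T) = 1.565 μm/a
  r_corr = 0.836 + 1.565 = 2.401 μm/a
  mass loss = 2.401 μm/a × 7.14 g/cm³ = 17.14 g·m⁻²·a⁻¹
copper: temperature factor f = -0.080·(15.5) = -1.2400
  SO₂ term: 0.0053·19.9^0.26·exp(0.059·86-1.2400) = 0.5334
  Cl⁻ term: 0.01025·17.7^0.27·exp(0.036·86+0.049·25.5) = 1.718
  r_corr = 0.5334 + 1.718 = 2.251 μm/a
  mass loss = 2.251 μm/a × 8.96 g/cm³ = 20.17 g·m⁻²·a⁻¹
Ordering by g·m⁻²·a⁻¹: copper (20.2) > zinc (17.1)

zinc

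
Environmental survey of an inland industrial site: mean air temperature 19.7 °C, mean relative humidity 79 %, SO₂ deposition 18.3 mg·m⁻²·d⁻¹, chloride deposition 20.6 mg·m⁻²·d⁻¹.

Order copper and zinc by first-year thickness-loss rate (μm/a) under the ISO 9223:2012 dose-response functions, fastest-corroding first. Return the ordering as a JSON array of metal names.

["zinc", "copper"]

copper: T>10 °C ⇒ hinge -0.080·(19.7−10) = -0.7760
  Pd branch = 0.0053·Pd^0.26·e^(0.059·RH+f) = 0.5492 μm/a
  Cl⁻ term: 0.01025·20.6^0.27·exp(0.036·79+0.049·19.7) = 1.047
  r_corr = 0.5492 + 1.047 = 1.596 μm/a
zinc: T>10 °C ⇒ hinge -0.071·(19.7−10) = -0.6887
  SO₂ term: 0.0129·18.3^0.44·exp(0.046·79-0.6887) = 0.8814
  Sd branch = 0.0175·Sd^0.57·e^(0.008·RH+0.085·T) = 0.9855 μm/a
  sum: 0.8814 + 0.9855 → r_corr = 1.867 μm/a
Ordering by μm/a: zinc (1.87) > copper (1.6)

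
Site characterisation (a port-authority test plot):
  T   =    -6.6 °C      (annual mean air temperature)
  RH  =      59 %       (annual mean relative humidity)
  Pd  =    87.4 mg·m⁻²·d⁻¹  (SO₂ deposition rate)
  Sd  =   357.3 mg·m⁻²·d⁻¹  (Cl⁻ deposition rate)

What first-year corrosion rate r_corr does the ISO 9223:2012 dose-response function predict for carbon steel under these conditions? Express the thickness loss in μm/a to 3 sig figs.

carbon steel: T≤10 °C ⇒ hinge +0.150·(-6.6−10) = -2.4900
  Pd branch = 1.77·Pd^0.52·e^(0.02·RH+f) = 4.882 μm/a
  Sd branch = 0.102·Sd^0.62·e^(0.033·RH+0.04·T) = 21.01 μm/a
  r_corr = 4.882 + 21.01 = 25.89 μm/a

r_corr = 25.9 μm/a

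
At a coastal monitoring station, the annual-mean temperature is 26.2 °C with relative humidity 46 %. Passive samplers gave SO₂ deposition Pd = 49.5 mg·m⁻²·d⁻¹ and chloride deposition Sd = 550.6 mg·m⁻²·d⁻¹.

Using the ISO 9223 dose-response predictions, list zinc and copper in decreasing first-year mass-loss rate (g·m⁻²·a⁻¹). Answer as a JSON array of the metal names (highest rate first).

["zinc", "copper"]

zinc: f(T) = -0.071·(T−10) [T>10 °C] = -1.1502
  sulphur-dioxide contribution → 0.1887 μm/a
  chloride contribution → 8.557 μm/a
  ⇒ r_corr(zinc) = 8.745 μm/a
  mass loss = 8.745 μm/a × 7.14 g/cm³ = 62.44 g·m⁻²·a⁻¹
copper: T>10 °C ⇒ hinge -0.080·(26.2−10) = -1.2960
  sulphur-dioxide contribution → 0.06035 μm/a
  chloride contribution → 1.065 μm/a
  ⇒ r_corr(copper) = 1.126 μm/a
  mass loss = 1.126 μm/a × 8.96 g/cm³ = 10.09 g·m⁻²·a⁻¹
Ordering by g·m⁻²·a⁻¹: zinc (62.4) > copper (10.1)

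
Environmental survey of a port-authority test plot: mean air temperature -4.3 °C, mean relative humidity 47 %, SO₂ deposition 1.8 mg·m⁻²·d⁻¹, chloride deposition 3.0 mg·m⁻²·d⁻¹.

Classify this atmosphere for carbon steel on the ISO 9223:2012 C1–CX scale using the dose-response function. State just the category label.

carbon steel: f(T) = +0.150·(T−10) [T≤10 °C] = -2.1450
  Pd branch = 1.77·Pd^0.52·e^(0.02·RH+f) = 0.7201 μm/a
  Cl⁻ term: 0.102·3.0^0.62·exp(0.033·47+0.04·-4.3) = 0.8004
  r_corr = 0.7201 + 0.8004 = 1.52 μm/a
ISO 9223 Table 2 (carbon steel): 1.3 < 1.52 ≤ 25 μm/a ⇒ C2

C2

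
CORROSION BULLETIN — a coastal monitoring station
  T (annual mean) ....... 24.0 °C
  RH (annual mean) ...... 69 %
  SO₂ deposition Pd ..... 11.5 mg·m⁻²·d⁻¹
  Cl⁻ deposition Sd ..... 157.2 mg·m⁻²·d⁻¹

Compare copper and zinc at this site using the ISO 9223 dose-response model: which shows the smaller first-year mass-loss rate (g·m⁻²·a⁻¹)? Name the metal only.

copper

copper: T>10 °C ⇒ hinge -0.080·(24.0−10) = -1.1200
  SO₂ term: 0.0053·11.5^0.26·exp(0.059·69-1.1200) = 0.1913
  Sd branch = 0.01025·Sd^0.27·e^(0.036·RH+0.049·T) = 1.561 μm/a
  sum: 0.1913 + 1.561 → r_corr = 1.752 μm/a
  mass loss = 1.752 μm/a × 8.96 g/cm³ = 15.7 g·m⁻²·a⁻¹
zinc: T>10 °C ⇒ hinge -0.071·(24.0−10) = -0.9940
  Pd branch = 0.0129·Pd^0.44·e^(0.046·RH+f) = 0.3342 μm/a
  Cl⁻ term: 0.0175·157.2^0.57·exp(0.008·69+0.085·24.0) = 4.175
  sum: 0.3342 + 4.175 → r_corr = 4.51 μm/a
  mass loss = 4.51 μm/a × 7.14 g/cm³ = 32.2 g·m⁻²·a⁻¹
Ordering by g·m⁻²·a⁻¹: zinc (32.2) > copper (15.7)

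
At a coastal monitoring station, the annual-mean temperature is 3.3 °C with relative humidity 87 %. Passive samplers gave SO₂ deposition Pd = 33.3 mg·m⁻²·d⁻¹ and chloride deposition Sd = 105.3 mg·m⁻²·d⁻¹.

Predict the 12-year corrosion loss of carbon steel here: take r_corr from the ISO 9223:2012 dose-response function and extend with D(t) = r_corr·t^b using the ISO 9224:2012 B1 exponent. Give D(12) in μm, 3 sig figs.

carbon steel: temperature factor f = +0.150·(-6.7) = -1.0050
  SO₂ term: 1.77·33.3^0.52·exp(0.02·87-1.0050) = 22.85
  Sd branch = 0.102·Sd^0.62·e^(0.033·RH+0.04·T) = 36.87 μm/a
  sum: 22.85 + 36.87 → r_corr = 59.72 μm/a
Long-term exponent b (ISO 9224 Table 2, B1) = 0.523
  D(12) = 59.72 × 12^0.523 = 59.72 × 3.668 = 219 μm

D(12) = 219 μm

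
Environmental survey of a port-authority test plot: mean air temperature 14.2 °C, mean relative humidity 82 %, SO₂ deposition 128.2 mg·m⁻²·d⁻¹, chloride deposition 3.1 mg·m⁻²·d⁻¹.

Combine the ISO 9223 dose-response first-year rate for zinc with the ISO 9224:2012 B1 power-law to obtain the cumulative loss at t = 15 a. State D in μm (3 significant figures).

D(15) = 33.8 μm

zinc: temperature factor f = -0.071·(4.2) = -0.2982
  sulphur-dioxide contribution → 3.521 μm/a
  chloride contribution → 0.2149 μm/a
  ⇒ r_corr(zinc) = 3.736 μm/a
Power-law: D(15) = r_corr · 15^0.813
  D(15) = 3.736 × 15^0.813 = 3.736 × 9.04 = 33.78 μm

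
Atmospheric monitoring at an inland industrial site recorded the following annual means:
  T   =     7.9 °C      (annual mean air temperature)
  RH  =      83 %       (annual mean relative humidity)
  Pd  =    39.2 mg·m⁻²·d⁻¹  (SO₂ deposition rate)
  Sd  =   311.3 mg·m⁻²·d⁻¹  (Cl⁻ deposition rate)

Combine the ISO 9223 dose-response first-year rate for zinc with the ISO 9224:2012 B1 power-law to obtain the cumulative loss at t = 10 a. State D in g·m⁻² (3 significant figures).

zinc: T≤10 °C ⇒ hinge +0.038·(7.9−10) = -0.0798
  Pd branch = 0.0129·Pd^0.44·e^(0.046·RH+f) = 2.723 μm/a
  Cl⁻ term: 0.0175·311.3^0.57·exp(0.008·83+0.085·7.9) = 1.754
  r_corr = 2.723 + 1.754 = 4.478 μm/a
Long-term exponent b (ISO 9224 Table 2, B1) = 0.813
  D(10) = 4.478 × 10^0.813 = 4.478 × 6.501 = 29.11 μm
  Mass loss = 29.11 μm × 7.14 g/cm³ = 207.9 g·m⁻²

D(10) = 208 g·m⁻²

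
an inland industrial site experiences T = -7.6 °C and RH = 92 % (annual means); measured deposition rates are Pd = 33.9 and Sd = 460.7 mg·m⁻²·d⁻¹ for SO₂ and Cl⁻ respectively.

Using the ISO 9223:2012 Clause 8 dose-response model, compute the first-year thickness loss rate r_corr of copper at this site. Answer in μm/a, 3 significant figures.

copper: T≤10 °C ⇒ hinge +0.126·(-7.6−10) = -2.2176
  SO₂ term: 0.0053·33.9^0.26·exp(0.059·92-2.2176) = 0.3284
  Sd branch = 0.01025·Sd^0.27·e^(0.036·RH+0.049·T) = 1.015 μm/a
  r_corr = 0.3284 + 1.015 = 1.343 μm/a

r_corr = 1.34 μm/a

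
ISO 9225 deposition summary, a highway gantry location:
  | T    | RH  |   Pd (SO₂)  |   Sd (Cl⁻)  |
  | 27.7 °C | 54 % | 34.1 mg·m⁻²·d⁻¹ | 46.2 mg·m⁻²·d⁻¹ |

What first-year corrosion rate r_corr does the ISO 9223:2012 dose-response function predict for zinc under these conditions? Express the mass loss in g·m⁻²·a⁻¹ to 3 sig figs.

r_corr = 19.5 g·m⁻²·a⁻¹

zinc: temperature factor f = -0.071·(17.7) = -1.2567
  SO₂ term: 0.0129·34.1^0.44·exp(0.046·54-1.2567) = 0.208
  Sd branch = 0.0175·Sd^0.57·e^(0.008·RH+0.085·T) = 2.524 μm/a
  r_corr = 0.208 + 2.524 = 2.732 μm/a
Convert to mass loss: 2.732 μm/a × 7.14 g/cm³ = 19.5 g·m⁻²·a⁻¹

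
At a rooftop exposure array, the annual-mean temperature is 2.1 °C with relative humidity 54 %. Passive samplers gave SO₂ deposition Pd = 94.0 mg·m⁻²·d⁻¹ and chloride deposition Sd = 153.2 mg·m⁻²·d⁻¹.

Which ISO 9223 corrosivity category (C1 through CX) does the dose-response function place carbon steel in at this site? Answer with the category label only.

carbon steel: T≤10 °C ⇒ hinge +0.150·(2.1−10) = -1.1850
  Pd branch = 1.77·Pd^0.52·e^(0.02·RH+f) = 16.92 μm/a
  Sd branch = 0.102·Sd^0.62·e^(0.033·RH+0.04·T) = 14.92 μm/a
  r_corr = 16.92 + 14.92 = 31.84 μm/a
ISO 9223 Table 2 (carbon steel): 25 < 31.8 ≤ 50 μm/a ⇒ C3

C3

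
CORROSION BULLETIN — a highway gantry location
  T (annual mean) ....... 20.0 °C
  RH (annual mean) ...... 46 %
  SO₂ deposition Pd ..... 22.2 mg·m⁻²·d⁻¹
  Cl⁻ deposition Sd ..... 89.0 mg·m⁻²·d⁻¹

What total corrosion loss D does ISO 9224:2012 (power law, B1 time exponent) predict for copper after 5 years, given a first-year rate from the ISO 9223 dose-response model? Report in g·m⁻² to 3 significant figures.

copper: T>10 °C ⇒ hinge -0.080·(20.0−10) = -0.8000
  sulphur-dioxide contribution → 0.08046 μm/a
  chloride contribution → 0.4807 μm/a
  total first-year rate 0.5611 μm/a
Power-law: D(5) = r_corr · 5^0.667
  D(5) = 0.5611 × 5^0.667 = 0.5611 × 2.926 = 1.642 μm
  Mass loss = 1.642 μm × 8.96 g/cm³ = 14.71 g·m⁻²

D(5) = 14.7 g·m⁻²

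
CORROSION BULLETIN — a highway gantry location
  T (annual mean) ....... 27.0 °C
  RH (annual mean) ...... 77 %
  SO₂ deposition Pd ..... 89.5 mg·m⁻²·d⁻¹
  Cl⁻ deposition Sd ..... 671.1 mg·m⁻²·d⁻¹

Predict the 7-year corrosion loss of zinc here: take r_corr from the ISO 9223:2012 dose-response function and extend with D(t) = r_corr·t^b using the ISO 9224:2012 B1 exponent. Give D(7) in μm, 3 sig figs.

D(7) = 68.6 μm

zinc: T>10 °C ⇒ hinge -0.071·(27.0−10) = -1.2070
  SO₂ term: 0.0129·89.5^0.44·exp(0.046·77-1.2070) = 0.9627
  Sd branch = 0.0175·Sd^0.57·e^(0.008·RH+0.085·T) = 13.14 μm/a
  sum: 0.9627 + 13.14 → r_corr = 14.1 μm/a
ISO 9224: D(t) = r_corr · t^b with b = 0.813 (zinc, B1)
  D(7) = 14.1 × 7^0.813 = 14.1 × 4.865 = 68.6 μm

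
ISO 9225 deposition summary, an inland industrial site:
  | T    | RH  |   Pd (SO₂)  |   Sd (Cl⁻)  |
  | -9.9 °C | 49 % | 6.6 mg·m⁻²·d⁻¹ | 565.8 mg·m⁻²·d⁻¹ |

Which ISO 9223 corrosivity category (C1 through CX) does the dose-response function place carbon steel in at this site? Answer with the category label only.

C2

carbon steel: f(T) = +0.150·(T−10) [T≤10 °C] = -2.9850
  sulphur-dioxide contribution → 0.6359 μm/a
  chloride contribution → 17.6 μm/a
  total first-year rate 18.24 μm/a
18.2 μm/a falls in (1.3, 25] for carbon steel → category C2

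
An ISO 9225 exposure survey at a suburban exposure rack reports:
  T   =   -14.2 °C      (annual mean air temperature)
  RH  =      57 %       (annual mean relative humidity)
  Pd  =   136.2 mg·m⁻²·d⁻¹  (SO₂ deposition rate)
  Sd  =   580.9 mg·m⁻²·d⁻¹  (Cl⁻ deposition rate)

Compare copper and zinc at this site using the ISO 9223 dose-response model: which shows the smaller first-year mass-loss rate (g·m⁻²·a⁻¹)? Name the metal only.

copper

copper: temperature factor f = +0.126·(-24.2) = -3.0492
  Pd branch = 0.0053·Pd^0.26·e^(0.059·RH+f) = 0.02603 μm/a
  Sd branch = 0.01025·Sd^0.27·e^(0.036·RH+0.049·T) = 0.2218 μm/a
  sum: 0.02603 + 0.2218 → r_corr = 0.2479 μm/a
  mass loss = 0.2479 μm/a × 8.96 g/cm³ = 2.221 g·m⁻²·a⁻¹
zinc: T≤10 °C ⇒ hinge +0.038·(-14.2−10) = -0.9196
  Pd branch = 0.0129·Pd^0.44·e^(0.046·RH+f) = 0.6151 μm/a
  Sd branch = 0.0175·Sd^0.57·e^(0.008·RH+0.085·T) = 0.3108 μm/a
  r_corr = 0.6151 + 0.3108 = 0.9259 μm/a
  mass loss = 0.9259 μm/a × 7.14 g/cm³ = 6.611 g·m⁻²·a⁻¹
Ordering by g·m⁻²·a⁻¹: zinc (6.61) > copper (2.22)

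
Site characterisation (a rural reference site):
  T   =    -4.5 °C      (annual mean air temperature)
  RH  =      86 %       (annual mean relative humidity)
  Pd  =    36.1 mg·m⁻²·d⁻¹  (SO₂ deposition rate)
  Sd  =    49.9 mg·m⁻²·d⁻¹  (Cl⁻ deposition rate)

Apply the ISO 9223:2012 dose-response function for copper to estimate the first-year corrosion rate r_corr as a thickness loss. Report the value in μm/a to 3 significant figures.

copper: f(T) = +0.126·(T−10) [T≤10 °C] = -1.8270
  Pd branch = 0.0053·Pd^0.26·e^(0.059·RH+f) = 0.3462 μm/a
  Cl⁻ term: 0.01025·49.9^0.27·exp(0.036·86+0.049·-4.5) = 0.5224
  sum: 0.3462 + 0.5224 → r_corr = 0.8687 μm/a

r_corr = 0.869 μm/a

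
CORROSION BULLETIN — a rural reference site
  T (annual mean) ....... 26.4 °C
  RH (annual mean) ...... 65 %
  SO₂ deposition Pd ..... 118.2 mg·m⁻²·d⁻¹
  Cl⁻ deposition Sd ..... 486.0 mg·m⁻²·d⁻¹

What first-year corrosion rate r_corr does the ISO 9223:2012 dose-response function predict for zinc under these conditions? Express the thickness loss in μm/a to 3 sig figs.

r_corr = 10.1 μm/a

zinc: T>10 °C ⇒ hinge -0.071·(26.4−10) = -1.1644
  SO₂ term: 0.0129·118.2^0.44·exp(0.046·65-1.1644) = 0.6537
  Sd branch = 0.0175·Sd^0.57·e^(0.008·RH+0.085·T) = 9.436 μm/a
  r_corr = 0.6537 + 9.436 = 10.09 μm/a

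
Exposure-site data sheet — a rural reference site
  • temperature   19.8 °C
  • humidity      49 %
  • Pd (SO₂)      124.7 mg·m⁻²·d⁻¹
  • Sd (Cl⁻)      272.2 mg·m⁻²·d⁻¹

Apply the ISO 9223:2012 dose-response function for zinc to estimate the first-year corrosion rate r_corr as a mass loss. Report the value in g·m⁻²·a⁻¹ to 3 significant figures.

r_corr = 28.0 g·m⁻²·a⁻¹

zinc: f(T) = -0.071·(T−10) [T>10 °C] = -0.6958
  sulphur-dioxide contribution → 0.5123 μm/a
  chloride contribution → 3.405 μm/a
  ⇒ r_corr(zinc) = 3.917 μm/a
Convert to mass loss: 3.917 μm/a × 7.14 g/cm³ = 27.97 g·m⁻²·a⁻¹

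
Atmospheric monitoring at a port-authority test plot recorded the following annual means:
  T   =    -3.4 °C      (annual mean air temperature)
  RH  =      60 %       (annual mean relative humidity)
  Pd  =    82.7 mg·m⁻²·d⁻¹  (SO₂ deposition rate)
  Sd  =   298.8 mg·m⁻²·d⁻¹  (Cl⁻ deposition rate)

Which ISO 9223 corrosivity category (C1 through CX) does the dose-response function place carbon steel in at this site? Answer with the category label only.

carbon steel: T≤10 °C ⇒ hinge +0.150·(-3.4−10) = -2.0100
  Pd branch = 1.77·Pd^0.52·e^(0.02·RH+f) = 7.822 μm/a
  Cl⁻ term: 0.102·298.8^0.62·exp(0.033·60+0.04·-3.4) = 22.09
  r_corr = 7.822 + 22.09 = 29.91 μm/a
ISO 9223 Table 2 (carbon steel): 25 < 29.9 ≤ 50 μm/a ⇒ C3

C3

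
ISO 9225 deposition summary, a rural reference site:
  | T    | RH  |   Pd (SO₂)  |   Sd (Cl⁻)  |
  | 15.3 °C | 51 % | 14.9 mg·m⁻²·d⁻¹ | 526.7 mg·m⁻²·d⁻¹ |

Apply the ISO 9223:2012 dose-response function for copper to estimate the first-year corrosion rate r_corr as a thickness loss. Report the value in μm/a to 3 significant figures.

copper: T>10 °C ⇒ hinge -0.080·(15.3−10) = -0.4240
  sulphur-dioxide contribution → 0.1419 μm/a
  chloride contribution → 0.7388 μm/a
  ⇒ r_corr(copper) = 0.8806 μm/a

r_corr = 0.881 μm/a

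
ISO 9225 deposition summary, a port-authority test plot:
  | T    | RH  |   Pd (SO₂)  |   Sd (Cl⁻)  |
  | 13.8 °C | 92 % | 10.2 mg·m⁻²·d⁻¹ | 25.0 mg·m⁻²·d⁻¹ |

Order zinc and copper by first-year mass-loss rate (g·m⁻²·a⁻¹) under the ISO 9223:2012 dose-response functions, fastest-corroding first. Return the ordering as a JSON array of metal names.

zinc: temperature factor f = -0.071·(3.8) = -0.2698
  Pd branch = 0.0129·Pd^0.44·e^(0.046·RH+f) = 1.884 μm/a
  Cl⁻ term: 0.0175·25.0^0.57·exp(0.008·92+0.085·13.8) = 0.7395
  sum: 1.884 + 0.7395 → r_corr = 2.624 μm/a
  mass loss = 2.624 μm/a × 7.14 g/cm³ = 18.73 g·m⁻²·a⁻¹
copper: f(T) = -0.080·(T−10) [T>10 °C] = -0.3040
  SO₂ term: 0.0053·10.2^0.26·exp(0.059·92-0.3040) = 1.629
  Sd branch = 0.01025·Sd^0.27·e^(0.036·RH+0.049·T) = 1.319 μm/a
  r_corr = 1.629 + 1.319 = 2.948 μm/a
  mass loss = 2.948 μm/a × 8.96 g/cm³ = 26.41 g·m⁻²·a⁻¹
Ordering by g·m⁻²·a⁻¹: copper (26.4) > zinc (18.7)

["copper", "zinc"]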